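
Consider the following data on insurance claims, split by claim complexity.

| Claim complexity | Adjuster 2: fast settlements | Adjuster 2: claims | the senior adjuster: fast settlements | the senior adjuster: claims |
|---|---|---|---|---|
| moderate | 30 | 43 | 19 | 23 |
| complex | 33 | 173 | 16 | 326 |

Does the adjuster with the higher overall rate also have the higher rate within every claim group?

No

Moderate: Adjuster 2 30/43 = 69.8%, the senior adjuster 19/23 = 82.6% → the senior adjuster
Complex: Adjuster 2 33/173 = 19.1%, the senior adjuster 16/326 = 4.9% → Adjuster 2
Overall: Adjuster 2 63/216 = 29.2%, the senior adjuster 35/349 = 10.0% → Adjuster 2
Neither sweeps: Adjuster 2 wins 1 of 2 groups, the senior adjuster wins 1. Adjuster 2 wins overall but not every group — no Simpson reversal.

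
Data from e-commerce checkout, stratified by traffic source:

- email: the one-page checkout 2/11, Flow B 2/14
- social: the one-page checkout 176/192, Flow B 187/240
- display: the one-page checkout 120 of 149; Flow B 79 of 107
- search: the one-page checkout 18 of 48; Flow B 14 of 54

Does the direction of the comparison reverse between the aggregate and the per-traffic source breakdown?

Email: the one-page checkout 2/11 = 18.2%, Flow B 2/14 = 14.3% → the one-page checkout
Social: the one-page checkout 176/192 = 91.7%, Flow B 187/240 = 77.9% → the one-page checkout
Display: the one-page checkout 120/149 = 80.5%, Flow B 79/107 = 73.8% → the one-page checkout
Search: the one-page checkout 18/48 = 37.5%, Flow B 14/54 = 25.9% → the one-page checkout
Overall: the one-page checkout 316/400 = 79.0%, Flow B 282/415 = 68.0% → the one-page checkout
The one-page checkout wins overall and in every traffic group — no reversal.

No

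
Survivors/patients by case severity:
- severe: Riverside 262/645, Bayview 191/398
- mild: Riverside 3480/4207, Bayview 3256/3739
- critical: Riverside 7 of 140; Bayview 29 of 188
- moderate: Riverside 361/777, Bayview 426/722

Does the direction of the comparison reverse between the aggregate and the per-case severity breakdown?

No

Severe: Riverside 262/645 = 40.6%, Bayview 191/398 = 48.0% → Bayview
Mild: Riverside 3480/4207 = 82.7%, Bayview 3256/3739 = 87.1% → Bayview
Critical: Riverside 7/140 = 5.0%, Bayview 29/188 = 15.4% → Bayview
Moderate: Riverside 361/777 = 46.5%, Bayview 426/722 = 59.0% → Bayview
Overall: Riverside 4110/5769 = 71.2%, Bayview 3902/5047 = 77.3% → Bayview
Bayview wins overall and in every case group — no reversal.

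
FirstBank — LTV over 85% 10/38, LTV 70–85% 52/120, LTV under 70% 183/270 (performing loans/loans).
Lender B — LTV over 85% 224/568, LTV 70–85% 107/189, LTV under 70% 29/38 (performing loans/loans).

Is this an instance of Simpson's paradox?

Yes

LTV over 85%: FirstBank 10/38 = 26.3%, Lender B 224/568 = 39.4% → Lender B
LTV 70–85%: FirstBank 52/120 = 43.3%, Lender B 107/189 = 56.6% → Lender B
LTV under 70%: FirstBank 183/270 = 67.8%, Lender B 29/38 = 76.3% → Lender B
Overall: FirstBank 245/428 = 57.2%, Lender B 360/795 = 45.3% → FirstBank
Lender B wins each loan-to-value group but FirstBank wins overall — the comparison reverses. Lender B's loans skew toward LTV over 85%, which has a lower base rate.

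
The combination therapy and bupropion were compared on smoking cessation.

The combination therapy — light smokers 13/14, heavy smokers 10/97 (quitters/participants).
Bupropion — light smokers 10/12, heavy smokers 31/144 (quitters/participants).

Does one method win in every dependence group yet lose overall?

Light smokers: the combination therapy 13/14 = 92.9%, bupropion 10/12 = 83.3% → the combination therapy
Heavy smokers: the combination therapy 10/97 = 10.3%, bupropion 31/144 = 21.5% → bupropion
Overall: the combination therapy 23/111 = 20.7%, bupropion 41/156 = 26.3% → bupropion
Neither sweeps: the combination therapy wins 1 of 2 groups, bupropion wins 1. Bupropion wins overall but not every group — no Simpson reversal.

No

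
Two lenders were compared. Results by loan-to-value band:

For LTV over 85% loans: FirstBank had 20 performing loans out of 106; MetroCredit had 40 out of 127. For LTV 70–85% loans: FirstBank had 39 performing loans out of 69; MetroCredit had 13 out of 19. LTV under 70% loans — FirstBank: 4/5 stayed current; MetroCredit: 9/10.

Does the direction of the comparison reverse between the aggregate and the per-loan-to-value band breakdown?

LTV over 85%: FirstBank 20/106 = 18.9%, MetroCredit 40/127 = 31.5% → MetroCredit
LTV 70–85%: FirstBank 39/69 = 56.5%, MetroCredit 13/19 = 68.4% → MetroCredit
LTV under 70%: FirstBank 4/5 = 80.0%, MetroCredit 9/10 = 90.0% → MetroCredit
Overall: FirstBank 63/180 = 35.0%, MetroCredit 62/156 = 39.7% → MetroCredit
MetroCredit wins overall and in every loan-to-value group — no reversal.

No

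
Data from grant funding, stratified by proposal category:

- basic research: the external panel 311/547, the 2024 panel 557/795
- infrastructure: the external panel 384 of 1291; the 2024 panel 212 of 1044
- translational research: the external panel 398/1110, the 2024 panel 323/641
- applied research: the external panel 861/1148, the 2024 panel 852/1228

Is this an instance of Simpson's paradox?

No

Basic research: the external panel 311/547 = 56.9%, the 2024 panel 557/795 = 70.1% → the 2024 panel
Infrastructure: the external panel 384/1291 = 29.7%, the 2024 panel 212/1044 = 20.3% → the external panel
Translational research: the external panel 398/1110 = 35.9%, the 2024 panel 323/641 = 50.4% → the 2024 panel
Applied research: the external panel 861/1148 = 75.0%, the 2024 panel 852/1228 = 69.4% → the external panel
Overall: the external panel 1954/4096 = 47.7%, the 2024 panel 1944/3708 = 52.4% → the 2024 panel
Neither sweeps: the external panel wins 2 of 4 groups, the 2024 panel wins 2. The 2024 panel wins overall but not every group — no Simpson reversal.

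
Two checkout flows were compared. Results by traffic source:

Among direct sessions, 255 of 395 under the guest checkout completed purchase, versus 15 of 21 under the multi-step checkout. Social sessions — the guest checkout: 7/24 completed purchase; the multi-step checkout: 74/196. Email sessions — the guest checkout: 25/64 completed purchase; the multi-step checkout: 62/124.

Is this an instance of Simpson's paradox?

Yes

Direct: the guest checkout 255/395 = 64.6%, the multi-step checkout 15/21 = 71.4% → the multi-step checkout
Social: the guest checkout 7/24 = 29.2%, the multi-step checkout 74/196 = 37.8% → the multi-step checkout
Email: the guest checkout 25/64 = 39.1%, the multi-step checkout 62/124 = 50.0% → the multi-step checkout
Overall: the guest checkout 287/483 = 59.4%, the multi-step checkout 151/341 = 44.3% → the guest checkout
The multi-step checkout wins each traffic group but the guest checkout wins overall — the comparison reverses. The multi-step checkout's sessions skew toward social, which has a lower base rate.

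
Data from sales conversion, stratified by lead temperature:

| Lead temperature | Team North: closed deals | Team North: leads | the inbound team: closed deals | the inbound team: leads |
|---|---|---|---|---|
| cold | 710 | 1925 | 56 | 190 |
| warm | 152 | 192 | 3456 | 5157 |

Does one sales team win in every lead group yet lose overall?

Yes

Cold: Team North 710/1925 = 36.9%, the inbound team 56/190 = 29.5% → Team North
Warm: Team North 152/192 = 79.2%, the inbound team 3456/5157 = 67.0% → Team North
Overall: Team North 862/2117 = 40.7%, the inbound team 3512/5347 = 65.7% → the inbound team
Team North wins each lead group but the inbound team wins overall — the comparison reverses. Team North's leads skew toward cold, which has a lower base rate.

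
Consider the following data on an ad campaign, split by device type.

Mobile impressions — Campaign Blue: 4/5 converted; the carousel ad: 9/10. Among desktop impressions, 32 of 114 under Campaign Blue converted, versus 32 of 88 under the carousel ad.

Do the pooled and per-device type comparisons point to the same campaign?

Yes

Mobile: Campaign Blue 4/5 = 80.0%, the carousel ad 9/10 = 90.0% → the carousel ad
Desktop: Campaign Blue 32/114 = 28.1%, the carousel ad 32/88 = 36.4% → the carousel ad
Overall: Campaign Blue 36/119 = 30.3%, the carousel ad 41/98 = 41.8% → the carousel ad
The carousel ad wins overall and in every device group — no reversal.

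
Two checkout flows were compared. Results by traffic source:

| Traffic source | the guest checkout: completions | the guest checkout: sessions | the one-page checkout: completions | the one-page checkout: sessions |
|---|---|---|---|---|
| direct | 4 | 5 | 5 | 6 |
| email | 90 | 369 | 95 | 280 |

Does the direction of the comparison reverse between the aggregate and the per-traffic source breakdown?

No

Direct: the guest checkout 4/5 = 80.0%, the one-page checkout 5/6 = 83.3% → the one-page checkout
Email: the guest checkout 90/369 = 24.4%, the one-page checkout 95/280 = 33.9% → the one-page checkout
Overall: the guest checkout 94/374 = 25.1%, the one-page checkout 100/286 = 35.0% → the one-page checkout
The one-page checkout wins overall and in every traffic group — no reversal.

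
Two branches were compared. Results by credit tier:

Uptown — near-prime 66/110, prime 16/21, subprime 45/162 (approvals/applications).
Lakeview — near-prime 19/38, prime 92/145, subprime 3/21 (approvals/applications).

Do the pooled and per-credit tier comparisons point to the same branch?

Near-prime: Uptown 66/110 = 60.0%, Lakeview 19/38 = 50.0% → Uptown
Prime: Uptown 16/21 = 76.2%, Lakeview 92/145 = 63.4% → Uptown
Subprime: Uptown 45/162 = 27.8%, Lakeview 3/21 = 14.3% → Uptown
Overall: Uptown 127/293 = 43.3%, Lakeview 114/204 = 55.9% → Lakeview
Uptown wins each credit group but Lakeview wins overall — the comparison reverses. Uptown's applications skew toward subprime, which has a lower base rate.

No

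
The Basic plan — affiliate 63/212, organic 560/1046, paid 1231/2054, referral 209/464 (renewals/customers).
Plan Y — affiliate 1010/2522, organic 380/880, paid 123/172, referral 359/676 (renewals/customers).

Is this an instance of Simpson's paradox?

No

Affiliate: the Basic plan 63/212 = 29.7%, Plan Y 1010/2522 = 40.0% → Plan Y
Organic: the Basic plan 560/1046 = 53.5%, Plan Y 380/880 = 43.2% → the Basic plan
Paid: the Basic plan 1231/2054 = 59.9%, Plan Y 123/172 = 71.5% → Plan Y
Referral: the Basic plan 209/464 = 45.0%, Plan Y 359/676 = 53.1% → Plan Y
Overall: the Basic plan 2063/3776 = 54.6%, Plan Y 1872/4250 = 44.0% → the Basic plan
Neither sweeps: the Basic plan wins 1 of 4 groups, Plan Y wins 3. The Basic plan wins overall but not every group — no Simpson reversal.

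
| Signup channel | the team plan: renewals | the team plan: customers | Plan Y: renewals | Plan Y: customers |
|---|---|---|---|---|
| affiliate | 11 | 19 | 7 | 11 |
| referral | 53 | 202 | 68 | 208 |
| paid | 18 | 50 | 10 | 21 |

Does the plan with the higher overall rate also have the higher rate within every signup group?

Yes

Affiliate: the team plan 11/19 = 57.9%, Plan Y 7/11 = 63.6% → Plan Y
Referral: the team plan 53/202 = 26.2%, Plan Y 68/208 = 32.7% → Plan Y
Paid: the team plan 18/50 = 36.0%, Plan Y 10/21 = 47.6% → Plan Y
Overall: the team plan 82/271 = 30.3%, Plan Y 85/240 = 35.4% → Plan Y
Plan Y wins overall and in every signup group — no reversal.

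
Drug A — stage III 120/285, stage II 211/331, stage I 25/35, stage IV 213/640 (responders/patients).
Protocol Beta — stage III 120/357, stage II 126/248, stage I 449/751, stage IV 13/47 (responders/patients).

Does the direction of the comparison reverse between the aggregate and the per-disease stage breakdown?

Stage III: Drug A 120/285 = 42.1%, Protocol Beta 120/357 = 33.6% → Drug A
Stage II: Drug A 211/331 = 63.7%, Protocol Beta 126/248 = 50.8% → Drug A
Stage I: Drug A 25/35 = 71.4%, Protocol Beta 449/751 = 59.8% → Drug A
Stage IV: Drug A 213/640 = 33.3%, Protocol Beta 13/47 = 27.7% → Drug A
Overall: Drug A 569/1291 = 44.1%, Protocol Beta 708/1403 = 50.5% → Protocol Beta
Drug A wins each disease group but Protocol Beta wins overall — the comparison reverses. Drug A's patients skew toward stage IV, which has a lower base rate.

Yes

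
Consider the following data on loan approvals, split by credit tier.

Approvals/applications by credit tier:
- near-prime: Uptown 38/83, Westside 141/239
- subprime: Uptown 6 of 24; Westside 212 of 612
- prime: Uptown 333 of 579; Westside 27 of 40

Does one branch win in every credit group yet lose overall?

Yes

Near-prime: Uptown 38/83 = 45.8%, Westside 141/239 = 59.0% → Westside
Subprime: Uptown 6/24 = 25.0%, Westside 212/612 = 34.6% → Westside
Prime: Uptown 333/579 = 57.5%, Westside 27/40 = 67.5% → Westside
Overall: Uptown 377/686 = 55.0%, Westside 380/891 = 42.6% → Uptown
Westside wins each credit group but Uptown wins overall — the comparison reverses. Westside's applications skew toward subprime, which has a lower base rate.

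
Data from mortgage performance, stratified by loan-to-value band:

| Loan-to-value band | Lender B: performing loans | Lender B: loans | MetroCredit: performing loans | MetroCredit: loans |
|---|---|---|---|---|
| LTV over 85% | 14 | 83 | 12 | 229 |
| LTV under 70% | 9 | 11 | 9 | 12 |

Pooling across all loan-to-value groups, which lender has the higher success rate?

LTV over 85%: Lender B 14/83 = 16.9%, MetroCredit 12/229 = 5.2% → Lender B
LTV under 70%: Lender B 9/11 = 81.8%, MetroCredit 9/12 = 75.0% → Lender B
Overall: Lender B 23/94 = 24.5%, MetroCredit 21/241 = 8.7% → Lender B

Lender B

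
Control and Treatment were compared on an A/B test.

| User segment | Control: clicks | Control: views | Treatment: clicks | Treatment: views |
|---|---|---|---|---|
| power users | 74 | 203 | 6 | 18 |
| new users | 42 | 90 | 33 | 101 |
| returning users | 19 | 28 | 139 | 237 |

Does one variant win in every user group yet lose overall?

Power users: Control 74/203 = 36.5%, Treatment 6/18 = 33.3% → Control
New users: Control 42/90 = 46.7%, Treatment 33/101 = 32.7% → Control
Returning users: Control 19/28 = 67.9%, Treatment 139/237 = 58.6% → Control
Overall: Control 135/321 = 42.1%, Treatment 178/356 = 50.0% → Treatment
Control wins each user group but Treatment wins overall — the comparison reverses. Control's views skew toward power users, which has a lower base rate.

Yes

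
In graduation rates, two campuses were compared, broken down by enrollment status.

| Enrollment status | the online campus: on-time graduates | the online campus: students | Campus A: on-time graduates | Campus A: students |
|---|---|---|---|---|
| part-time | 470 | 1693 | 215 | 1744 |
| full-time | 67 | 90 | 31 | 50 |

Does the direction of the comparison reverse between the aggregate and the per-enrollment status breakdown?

No

Part-time: the online campus 470/1693 = 27.8%, Campus A 215/1744 = 12.3% → the online campus
Full-time: the online campus 67/90 = 74.4%, Campus A 31/50 = 62.0% → the online campus
Overall: the online campus 537/1783 = 30.1%, Campus A 246/1794 = 13.7% → the online campus
The online campus wins overall and in every enrollment group — no reversal.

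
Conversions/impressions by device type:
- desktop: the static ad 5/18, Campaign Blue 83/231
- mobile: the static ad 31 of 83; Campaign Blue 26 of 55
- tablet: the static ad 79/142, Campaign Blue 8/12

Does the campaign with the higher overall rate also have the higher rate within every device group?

No

Desktop: the static ad 5/18 = 27.8%, Campaign Blue 83/231 = 35.9% → Campaign Blue
Mobile: the static ad 31/83 = 37.3%, Campaign Blue 26/55 = 47.3% → Campaign Blue
Tablet: the static ad 79/142 = 55.6%, Campaign Blue 8/12 = 66.7% → Campaign Blue
Overall: the static ad 115/243 = 47.3%, Campaign Blue 117/298 = 39.3% → the static ad
Campaign Blue wins each device group but the static ad wins overall — the comparison reverses. Campaign Blue's impressions skew toward desktop, which has a lower base rate.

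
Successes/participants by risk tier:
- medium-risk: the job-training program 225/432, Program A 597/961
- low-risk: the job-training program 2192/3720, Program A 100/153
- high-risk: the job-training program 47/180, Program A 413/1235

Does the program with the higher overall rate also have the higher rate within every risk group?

Medium-risk: the job-training program 225/432 = 52.1%, Program A 597/961 = 62.1% → Program A
Low-risk: the job-training program 2192/3720 = 58.9%, Program A 100/153 = 65.4% → Program A
High-risk: the job-training program 47/180 = 26.1%, Program A 413/1235 = 33.4% → Program A
Overall: the job-training program 2464/4332 = 56.9%, Program A 1110/2349 = 47.3% → the job-training program
Program A wins each risk group but the job-training program wins overall — the comparison reverses. Program A's participants skew toward high-risk, which has a lower base rate.

No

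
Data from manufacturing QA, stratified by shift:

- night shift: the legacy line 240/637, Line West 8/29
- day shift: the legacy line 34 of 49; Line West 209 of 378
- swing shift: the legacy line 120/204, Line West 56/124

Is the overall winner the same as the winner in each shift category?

No

Night shift: the legacy line 240/637 = 37.7%, Line West 8/29 = 27.6% → the legacy line
Day shift: the legacy line 34/49 = 69.4%, Line West 209/378 = 55.3% → the legacy line
Swing shift: the legacy line 120/204 = 58.8%, Line West 56/124 = 45.2% → the legacy line
Overall: the legacy line 394/890 = 44.3%, Line West 273/531 = 51.4% → Line West
The legacy line wins each shift group but Line West wins overall — the comparison reverses. The legacy line's units skew toward night shift, which has a lower base rate.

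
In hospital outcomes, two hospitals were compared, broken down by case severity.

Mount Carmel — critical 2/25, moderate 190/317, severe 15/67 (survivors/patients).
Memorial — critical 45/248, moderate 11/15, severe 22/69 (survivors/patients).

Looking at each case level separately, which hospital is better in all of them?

Memorial

Critical: Mount Carmel 2/25 = 8.0%, Memorial 45/248 = 18.1% → Memorial
Moderate: Mount Carmel 190/317 = 59.9%, Memorial 11/15 = 73.3% → Memorial
Severe: Mount Carmel 15/67 = 22.4%, Memorial 22/69 = 31.9% → Memorial
Memorial has the higher rate in all 3 groups.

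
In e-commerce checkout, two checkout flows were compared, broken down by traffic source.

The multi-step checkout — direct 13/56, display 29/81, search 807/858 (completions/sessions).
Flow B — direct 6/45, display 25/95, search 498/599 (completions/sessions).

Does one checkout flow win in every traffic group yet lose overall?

No

Direct: the multi-step checkout 13/56 = 23.2%, Flow B 6/45 = 13.3% → the multi-step checkout
Display: the multi-step checkout 29/81 = 35.8%, Flow B 25/95 = 26.3% → the multi-step checkout
Search: the multi-step checkout 807/858 = 94.1%, Flow B 498/599 = 83.1% → the multi-step checkout
Overall: the multi-step checkout 849/995 = 85.3%, Flow B 529/739 = 71.6% → the multi-step checkout
The multi-step checkout wins overall and in every traffic group — no reversal.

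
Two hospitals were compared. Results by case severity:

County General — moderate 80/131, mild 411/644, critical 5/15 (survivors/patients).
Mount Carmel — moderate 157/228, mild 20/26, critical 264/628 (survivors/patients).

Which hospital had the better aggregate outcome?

County General

Moderate: County General 80/131 = 61.1%, Mount Carmel 157/228 = 68.9% → Mount Carmel
Mild: County General 411/644 = 63.8%, Mount Carmel 20/26 = 76.9% → Mount Carmel
Critical: County General 5/15 = 33.3%, Mount Carmel 264/628 = 42.0% → Mount Carmel
Overall: County General 496/790 = 62.8%, Mount Carmel 441/882 = 50.0% → County General
(Mount Carmel wins every case group but County General wins overall — Mount Carmel's patients skew toward the low-rate critical group.)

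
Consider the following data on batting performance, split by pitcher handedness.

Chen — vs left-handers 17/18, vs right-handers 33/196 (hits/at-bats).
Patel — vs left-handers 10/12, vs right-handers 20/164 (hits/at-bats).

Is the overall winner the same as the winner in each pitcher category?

Yes

Vs left-handers: Chen 17/18 = 94.4%, Patel 10/12 = 83.3% → Chen
Vs right-handers: Chen 33/196 = 16.8%, Patel 20/164 = 12.2% → Chen
Overall: Chen 50/214 = 23.4%, Patel 30/176 = 17.0% → Chen
Chen wins overall and in every pitcher group — no reversal.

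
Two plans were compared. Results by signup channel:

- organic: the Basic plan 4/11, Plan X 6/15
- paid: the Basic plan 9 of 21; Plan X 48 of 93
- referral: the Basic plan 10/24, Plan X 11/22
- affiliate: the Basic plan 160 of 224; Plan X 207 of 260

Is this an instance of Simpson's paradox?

Organic: the Basic plan 4/11 = 36.4%, Plan X 6/15 = 40.0% → Plan X
Paid: the Basic plan 9/21 = 42.9%, Plan X 48/93 = 51.6% → Plan X
Referral: the Basic plan 10/24 = 41.7%, Plan X 11/22 = 50.0% → Plan X
Affiliate: the Basic plan 160/224 = 71.4%, Plan X 207/260 = 79.6% → Plan X
Overall: the Basic plan 183/280 = 65.4%, Plan X 272/390 = 69.7% → Plan X
Plan X wins overall and in every signup group — no reversal.

No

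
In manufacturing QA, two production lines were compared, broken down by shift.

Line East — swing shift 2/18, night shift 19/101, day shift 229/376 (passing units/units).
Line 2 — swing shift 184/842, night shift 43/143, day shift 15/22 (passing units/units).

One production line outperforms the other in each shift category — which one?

Swing shift: Line East 2/18 = 11.1%, Line 2 184/842 = 21.9% → Line 2
Night shift: Line East 19/101 = 18.8%, Line 2 43/143 = 30.1% → Line 2
Day shift: Line East 229/376 = 60.9%, Line 2 15/22 = 68.2% → Line 2
Line 2 has the higher rate in all 3 groups.

Line 2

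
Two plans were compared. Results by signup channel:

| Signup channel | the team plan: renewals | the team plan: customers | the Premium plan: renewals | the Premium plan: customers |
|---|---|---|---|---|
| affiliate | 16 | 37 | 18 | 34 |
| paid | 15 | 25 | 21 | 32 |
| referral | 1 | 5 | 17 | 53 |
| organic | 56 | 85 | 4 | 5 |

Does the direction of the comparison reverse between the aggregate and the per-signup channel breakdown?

Yes

Affiliate: the team plan 16/37 = 43.2%, the Premium plan 18/34 = 52.9% → the Premium plan
Paid: the team plan 15/25 = 60.0%, the Premium plan 21/32 = 65.6% → the Premium plan
Referral: the team plan 1/5 = 20.0%, the Premium plan 17/53 = 32.1% → the Premium plan
Organic: the team plan 56/85 = 65.9%, the Premium plan 4/5 = 80.0% → the Premium plan
Overall: the team plan 88/152 = 57.9%, the Premium plan 60/124 = 48.4% → the team plan
The Premium plan wins each signup group but the team plan wins overall — the comparison reverses. The Premium plan's customers skew toward referral, which has a lower base rate.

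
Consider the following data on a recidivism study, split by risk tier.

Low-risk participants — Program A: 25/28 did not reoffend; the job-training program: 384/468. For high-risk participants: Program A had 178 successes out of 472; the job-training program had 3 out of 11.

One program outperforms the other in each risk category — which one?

Low-risk: Program A 25/28 = 89.3%, the job-training program 384/468 = 82.1% → Program A
High-risk: Program A 178/472 = 37.7%, the job-training program 3/11 = 27.3% → Program A
Program A has the higher rate in both groups.

Program A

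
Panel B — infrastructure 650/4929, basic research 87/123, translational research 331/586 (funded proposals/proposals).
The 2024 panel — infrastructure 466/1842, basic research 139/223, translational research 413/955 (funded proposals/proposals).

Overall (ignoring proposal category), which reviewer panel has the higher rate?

the 2024 panel

Infrastructure: Panel B 650/4929 = 13.2%, the 2024 panel 466/1842 = 25.3% → the 2024 panel
Basic research: Panel B 87/123 = 70.7%, the 2024 panel 139/223 = 62.3% → Panel B
Translational research: Panel B 331/586 = 56.5%, the 2024 panel 413/955 = 43.2% → Panel B
Overall: Panel B 1068/5638 = 18.9%, the 2024 panel 1018/3020 = 33.7% → the 2024 panel
(Neither sweeps every proposal group, but the 2024 panel has the higher pooled rate.)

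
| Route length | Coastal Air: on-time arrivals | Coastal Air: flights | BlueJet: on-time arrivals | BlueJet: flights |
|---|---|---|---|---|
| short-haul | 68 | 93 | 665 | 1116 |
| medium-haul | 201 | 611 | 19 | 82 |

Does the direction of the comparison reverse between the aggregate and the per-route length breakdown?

Yes

Short-haul: Coastal Air 68/93 = 73.1%, BlueJet 665/1116 = 59.6% → Coastal Air
Medium-haul: Coastal Air 201/611 = 32.9%, BlueJet 19/82 = 23.2% → Coastal Air
Overall: Coastal Air 269/704 = 38.2%, BlueJet 684/1198 = 57.1% → BlueJet
Coastal Air wins each route group but BlueJet wins overall — the comparison reverses. Coastal Air's flights skew toward medium-haul, which has a lower base rate.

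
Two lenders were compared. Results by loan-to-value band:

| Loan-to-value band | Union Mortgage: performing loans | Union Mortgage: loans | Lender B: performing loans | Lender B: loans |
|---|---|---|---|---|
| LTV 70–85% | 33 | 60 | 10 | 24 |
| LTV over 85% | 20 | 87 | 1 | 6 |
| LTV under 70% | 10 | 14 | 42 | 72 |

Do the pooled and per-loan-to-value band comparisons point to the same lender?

LTV 70–85%: Union Mortgage 33/60 = 55.0%, Lender B 10/24 = 41.7% → Union Mortgage
LTV over 85%: Union Mortgage 20/87 = 23.0%, Lender B 1/6 = 16.7% → Union Mortgage
LTV under 70%: Union Mortgage 10/14 = 71.4%, Lender B 42/72 = 58.3% → Union Mortgage
Overall: Union Mortgage 63/161 = 39.1%, Lender B 53/102 = 52.0% → Lender B
Union Mortgage wins each loan-to-value group but Lender B wins overall — the comparison reverses. Union Mortgage's loans skew toward LTV over 85%, which has a lower base rate.

No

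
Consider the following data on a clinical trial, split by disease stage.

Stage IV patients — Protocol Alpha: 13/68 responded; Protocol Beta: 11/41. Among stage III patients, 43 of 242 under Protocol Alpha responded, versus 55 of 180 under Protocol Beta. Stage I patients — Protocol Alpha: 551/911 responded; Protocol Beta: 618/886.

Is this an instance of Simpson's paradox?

Stage IV: Protocol Alpha 13/68 = 19.1%, Protocol Beta 11/41 = 26.8% → Protocol Beta
Stage III: Protocol Alpha 43/242 = 17.8%, Protocol Beta 55/180 = 30.6% → Protocol Beta
Stage I: Protocol Alpha 551/911 = 60.5%, Protocol Beta 618/886 = 69.8% → Protocol Beta
Overall: Protocol Alpha 607/1221 = 49.7%, Protocol Beta 684/1107 = 61.8% → Protocol Beta
Protocol Beta wins overall and in every disease group — no reversal.

No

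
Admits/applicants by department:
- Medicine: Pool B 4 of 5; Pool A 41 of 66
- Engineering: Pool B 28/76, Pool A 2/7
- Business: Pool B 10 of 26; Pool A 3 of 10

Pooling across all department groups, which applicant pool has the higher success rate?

Pool A

Medicine: Pool B 4/5 = 80.0%, Pool A 41/66 = 62.1% → Pool B
Engineering: Pool B 28/76 = 36.8%, Pool A 2/7 = 28.6% → Pool B
Business: Pool B 10/26 = 38.5%, Pool A 3/10 = 30.0% → Pool B
Overall: Pool B 42/107 = 39.3%, Pool A 46/83 = 55.4% → Pool A
(Pool B wins every department group but Pool A wins overall — Pool B's applicants skew toward the low-rate Engineering group.)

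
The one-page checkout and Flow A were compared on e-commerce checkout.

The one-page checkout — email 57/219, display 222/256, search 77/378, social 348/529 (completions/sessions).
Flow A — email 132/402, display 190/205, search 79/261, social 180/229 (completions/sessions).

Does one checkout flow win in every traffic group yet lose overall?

No

Email: the one-page checkout 57/219 = 26.0%, Flow A 132/402 = 32.8% → Flow A
Display: the one-page checkout 222/256 = 86.7%, Flow A 190/205 = 92.7% → Flow A
Search: the one-page checkout 77/378 = 20.4%, Flow A 79/261 = 30.3% → Flow A
Social: the one-page checkout 348/529 = 65.8%, Flow A 180/229 = 78.6% → Flow A
Overall: the one-page checkout 704/1382 = 50.9%, Flow A 581/1097 = 53.0% → Flow A
Flow A wins overall and in every traffic group — no reversal.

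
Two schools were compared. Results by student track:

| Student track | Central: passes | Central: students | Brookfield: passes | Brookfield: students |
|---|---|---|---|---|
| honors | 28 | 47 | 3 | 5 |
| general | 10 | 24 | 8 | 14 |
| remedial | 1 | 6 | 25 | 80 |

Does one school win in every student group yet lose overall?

Honors: Central 28/47 = 59.6%, Brookfield 3/5 = 60.0% → Brookfield
General: Central 10/24 = 41.7%, Brookfield 8/14 = 57.1% → Brookfield
Remedial: Central 1/6 = 16.7%, Brookfield 25/80 = 31.2% → Brookfield
Overall: Central 39/77 = 50.6%, Brookfield 36/99 = 36.4% → Central
Brookfield wins each student group but Central wins overall — the comparison reverses. Brookfield's students skew toward remedial, which has a lower base rate.

Yes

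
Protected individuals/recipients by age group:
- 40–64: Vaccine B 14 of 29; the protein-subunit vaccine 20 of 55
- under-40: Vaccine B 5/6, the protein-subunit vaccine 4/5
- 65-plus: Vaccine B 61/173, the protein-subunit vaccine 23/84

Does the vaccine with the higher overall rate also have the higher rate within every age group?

Yes

40–64: Vaccine B 14/29 = 48.3%, the protein-subunit vaccine 20/55 = 36.4% → Vaccine B
Under-40: Vaccine B 5/6 = 83.3%, the protein-subunit vaccine 4/5 = 80.0% → Vaccine B
65-plus: Vaccine B 61/173 = 35.3%, the protein-subunit vaccine 23/84 = 27.4% → Vaccine B
Overall: Vaccine B 80/208 = 38.5%, the protein-subunit vaccine 47/144 = 32.6% → Vaccine B
Vaccine B wins overall and in every age group — no reversal.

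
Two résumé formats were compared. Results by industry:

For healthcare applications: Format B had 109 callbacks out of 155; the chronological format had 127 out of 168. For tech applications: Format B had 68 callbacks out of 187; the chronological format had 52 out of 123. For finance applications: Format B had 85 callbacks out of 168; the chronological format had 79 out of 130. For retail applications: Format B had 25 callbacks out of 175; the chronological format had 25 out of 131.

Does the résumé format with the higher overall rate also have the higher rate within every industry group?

Healthcare: Format B 109/155 = 70.3%, the chronological format 127/168 = 75.6% → the chronological format
Tech: Format B 68/187 = 36.4%, the chronological format 52/123 = 42.3% → the chronological format
Finance: Format B 85/168 = 50.6%, the chronological format 79/130 = 60.8% → the chronological format
Retail: Format B 25/175 = 14.3%, the chronological format 25/131 = 19.1% → the chronological format
Overall: Format B 287/685 = 41.9%, the chronological format 283/552 = 51.3% → the chronological format
The chronological format wins overall and in every industry group — no reversal.

Yes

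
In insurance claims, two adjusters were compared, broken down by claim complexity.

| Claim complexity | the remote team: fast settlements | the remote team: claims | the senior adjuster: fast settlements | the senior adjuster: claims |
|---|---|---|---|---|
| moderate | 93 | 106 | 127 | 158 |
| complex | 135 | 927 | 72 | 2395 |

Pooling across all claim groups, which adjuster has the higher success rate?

Moderate: the remote team 93/106 = 87.7%, the senior adjuster 127/158 = 80.4% → the remote team
Complex: the remote team 135/927 = 14.6%, the senior adjuster 72/2395 = 3.0% → the remote team
Overall: the remote team 228/1033 = 22.1%, the senior adjuster 199/2553 = 7.8% → the remote team

the remote team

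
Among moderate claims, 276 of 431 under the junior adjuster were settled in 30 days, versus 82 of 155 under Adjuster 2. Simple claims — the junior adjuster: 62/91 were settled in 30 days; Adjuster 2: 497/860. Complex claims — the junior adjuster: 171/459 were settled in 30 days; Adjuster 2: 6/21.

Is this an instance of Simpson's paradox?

Yes

Moderate: the junior adjuster 276/431 = 64.0%, Adjuster 2 82/155 = 52.9% → the junior adjuster
Simple: the junior adjuster 62/91 = 68.1%, Adjuster 2 497/860 = 57.8% → the junior adjuster
Complex: the junior adjuster 171/459 = 37.3%, Adjuster 2 6/21 = 28.6% → the junior adjuster
Overall: the junior adjuster 509/981 = 51.9%, Adjuster 2 585/1036 = 56.5% → Adjuster 2
The junior adjuster wins each claim group but Adjuster 2 wins overall — the comparison reverses. The junior adjuster's claims skew toward complex, which has a lower base rate.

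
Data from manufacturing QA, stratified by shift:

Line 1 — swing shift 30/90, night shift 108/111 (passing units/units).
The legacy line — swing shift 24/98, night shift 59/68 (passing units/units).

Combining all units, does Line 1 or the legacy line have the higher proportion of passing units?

Swing shift: Line 1 30/90 = 33.3%, the legacy line 24/98 = 24.5% → Line 1
Night shift: Line 1 108/111 = 97.3%, the legacy line 59/68 = 86.8% → Line 1
Overall: Line 1 138/201 = 68.7%, the legacy line 83/166 = 50.0% → Line 1

Line 1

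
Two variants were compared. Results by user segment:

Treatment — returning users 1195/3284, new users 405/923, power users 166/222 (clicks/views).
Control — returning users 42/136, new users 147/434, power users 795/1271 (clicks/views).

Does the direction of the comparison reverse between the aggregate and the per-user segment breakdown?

Returning users: Treatment 1195/3284 = 36.4%, Control 42/136 = 30.9% → Treatment
New users: Treatment 405/923 = 43.9%, Control 147/434 = 33.9% → Treatment
Power users: Treatment 166/222 = 74.8%, Control 795/1271 = 62.5% → Treatment
Overall: Treatment 1766/4429 = 39.9%, Control 984/1841 = 53.4% → Control
Treatment wins each user group but Control wins overall — the comparison reverses. Treatment's views skew toward returning users, which has a lower base rate.

Yes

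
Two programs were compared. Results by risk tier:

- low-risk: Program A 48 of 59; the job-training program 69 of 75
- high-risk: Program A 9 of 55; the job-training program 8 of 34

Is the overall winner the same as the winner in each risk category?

Low-risk: Program A 48/59 = 81.4%, the job-training program 69/75 = 92.0% → the job-training program
High-risk: Program A 9/55 = 16.4%, the job-training program 8/34 = 23.5% → the job-training program
Overall: Program A 57/114 = 50.0%, the job-training program 77/109 = 70.6% → the job-training program
The job-training program wins overall and in every risk group — no reversal.

Yes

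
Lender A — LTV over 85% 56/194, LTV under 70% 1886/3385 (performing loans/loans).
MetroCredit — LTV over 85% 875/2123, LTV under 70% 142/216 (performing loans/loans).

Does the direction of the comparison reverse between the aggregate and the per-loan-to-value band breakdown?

LTV over 85%: Lender A 56/194 = 28.9%, MetroCredit 875/2123 = 41.2% → MetroCredit
LTV under 70%: Lender A 1886/3385 = 55.7%, MetroCredit 142/216 = 65.7% → MetroCredit
Overall: Lender A 1942/3579 = 54.3%, MetroCredit 1017/2339 = 43.5% → Lender A
MetroCredit wins each loan-to-value group but Lender A wins overall — the comparison reverses. MetroCredit's loans skew toward LTV over 85%, which has a lower base rate.

Yes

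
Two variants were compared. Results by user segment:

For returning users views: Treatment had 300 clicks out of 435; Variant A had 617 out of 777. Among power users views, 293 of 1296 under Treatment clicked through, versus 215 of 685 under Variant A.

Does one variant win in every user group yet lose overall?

Returning users: Treatment 300/435 = 69.0%, Variant A 617/777 = 79.4% → Variant A
Power users: Treatment 293/1296 = 22.6%, Variant A 215/685 = 31.4% → Variant A
Overall: Treatment 593/1731 = 34.3%, Variant A 832/1462 = 56.9% → Variant A
Variant A wins overall and in every user group — no reversal.

No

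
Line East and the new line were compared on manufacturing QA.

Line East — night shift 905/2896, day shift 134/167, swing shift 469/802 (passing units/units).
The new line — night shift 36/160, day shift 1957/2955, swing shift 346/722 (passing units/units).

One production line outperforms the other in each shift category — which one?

Night shift: Line East 905/2896 = 31.2%, the new line 36/160 = 22.5% → Line East
Day shift: Line East 134/167 = 80.2%, the new line 1957/2955 = 66.2% → Line East
Swing shift: Line East 469/802 = 58.5%, the new line 346/722 = 47.9% → Line East
Line East has the higher rate in all 3 groups.

Line East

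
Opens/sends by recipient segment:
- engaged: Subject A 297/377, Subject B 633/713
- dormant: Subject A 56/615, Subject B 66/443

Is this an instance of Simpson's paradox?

No

Engaged: Subject A 297/377 = 78.8%, Subject B 633/713 = 88.8% → Subject B
Dormant: Subject A 56/615 = 9.1%, Subject B 66/443 = 14.9% → Subject B
Overall: Subject A 353/992 = 35.6%, Subject B 699/1156 = 60.5% → Subject B
Subject B wins overall and in every recipient group — no reversal.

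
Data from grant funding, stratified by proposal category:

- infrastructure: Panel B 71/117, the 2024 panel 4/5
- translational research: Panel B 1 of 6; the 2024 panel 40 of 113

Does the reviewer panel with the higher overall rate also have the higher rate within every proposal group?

Infrastructure: Panel B 71/117 = 60.7%, the 2024 panel 4/5 = 80.0% → the 2024 panel
Translational research: Panel B 1/6 = 16.7%, the 2024 panel 40/113 = 35.4% → the 2024 panel
Overall: Panel B 72/123 = 58.5%, the 2024 panel 44/118 = 37.3% → Panel B
The 2024 panel wins each proposal group but Panel B wins overall — the comparison reverses. The 2024 panel's proposals skew toward translational research, which has a lower base rate.

No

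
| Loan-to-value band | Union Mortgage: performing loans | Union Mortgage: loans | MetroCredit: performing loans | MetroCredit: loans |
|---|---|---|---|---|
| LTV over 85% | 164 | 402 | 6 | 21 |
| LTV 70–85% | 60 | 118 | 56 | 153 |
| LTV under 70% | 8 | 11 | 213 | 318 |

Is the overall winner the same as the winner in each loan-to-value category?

LTV over 85%: Union Mortgage 164/402 = 40.8%, MetroCredit 6/21 = 28.6% → Union Mortgage
LTV 70–85%: Union Mortgage 60/118 = 50.8%, MetroCredit 56/153 = 36.6% → Union Mortgage
LTV under 70%: Union Mortgage 8/11 = 72.7%, MetroCredit 213/318 = 67.0% → Union Mortgage
Overall: Union Mortgage 232/531 = 43.7%, MetroCredit 275/492 = 55.9% → MetroCredit
Union Mortgage wins each loan-to-value group but MetroCredit wins overall — the comparison reverses. Union Mortgage's loans skew toward LTV over 85%, which has a lower base rate.

No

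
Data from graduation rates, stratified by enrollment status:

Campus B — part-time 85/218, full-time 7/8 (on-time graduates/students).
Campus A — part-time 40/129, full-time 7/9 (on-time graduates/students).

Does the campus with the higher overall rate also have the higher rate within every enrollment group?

Part-time: Campus B 85/218 = 39.0%, Campus A 40/129 = 31.0% → Campus B
Full-time: Campus B 7/8 = 87.5%, Campus A 7/9 = 77.8% → Campus B
Overall: Campus B 92/226 = 40.7%, Campus A 47/138 = 34.1% → Campus B
Campus B wins overall and in every enrollment group — no reversal.

Yes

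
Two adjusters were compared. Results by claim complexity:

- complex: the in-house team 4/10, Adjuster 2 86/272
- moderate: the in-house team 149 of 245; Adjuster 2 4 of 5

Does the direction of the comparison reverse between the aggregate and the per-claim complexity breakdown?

Complex: the in-house team 4/10 = 40.0%, Adjuster 2 86/272 = 31.6% → the in-house team
Moderate: the in-house team 149/245 = 60.8%, Adjuster 2 4/5 = 80.0% → Adjuster 2
Overall: the in-house team 153/255 = 60.0%, Adjuster 2 90/277 = 32.5% → the in-house team
Neither sweeps: the in-house team wins 1 of 2 groups, Adjuster 2 wins 1. The in-house team wins overall but not every group — no Simpson reversal.

No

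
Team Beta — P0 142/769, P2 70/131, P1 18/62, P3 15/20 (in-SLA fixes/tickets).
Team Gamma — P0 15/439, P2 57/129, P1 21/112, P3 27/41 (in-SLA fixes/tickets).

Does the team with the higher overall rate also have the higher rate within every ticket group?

P0: Team Beta 142/769 = 18.5%, Team Gamma 15/439 = 3.4% → Team Beta
P2: Team Beta 70/131 = 53.4%, Team Gamma 57/129 = 44.2% → Team Beta
P1: Team Beta 18/62 = 29.0%, Team Gamma 21/112 = 18.8% → Team Beta
P3: Team Beta 15/20 = 75.0%, Team Gamma 27/41 = 65.9% → Team Beta
Overall: Team Beta 245/982 = 24.9%, Team Gamma 120/721 = 16.6% → Team Beta
Team Beta wins overall and in every ticket group — no reversal.

Yes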